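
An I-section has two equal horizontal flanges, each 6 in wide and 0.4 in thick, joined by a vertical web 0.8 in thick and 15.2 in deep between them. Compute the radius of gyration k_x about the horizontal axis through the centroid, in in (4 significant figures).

k_x ≈ 5.570 in

Decompose the section into non-overlapping parts with the origin at the bottom-left of its bounding rectangle.
Bottom flange: 6 × 0.4, A = 2.4 in², y = 0.2 in, Ī = 0.032 in⁴.
Web: 0.8 × 15.2, A = 12.16 in², y = 8 in, Ī = 234.121 in⁴.
Top flange: 6 × 0.4, A = 2.4 in², y = 15.8 in, Ī = 0.032 in⁴.
By symmetry the centroid is at mid-height, ȳ = 8 in.
Transfer each piece to the horizontal axis through the centroid using Ī + A·d² with d = y − 8:
  bottom flange: d = -7.8 in → contributes +146.048 in⁴
  web: d = 0 in → contributes +234.121 in⁴
  top flange: d = 7.8 in → contributes +146.048 in⁴
Total I = 526.217 in⁴.
Radius of gyration: k = √(I/A) = √(526.217 / 16.96) = 5.57018 in.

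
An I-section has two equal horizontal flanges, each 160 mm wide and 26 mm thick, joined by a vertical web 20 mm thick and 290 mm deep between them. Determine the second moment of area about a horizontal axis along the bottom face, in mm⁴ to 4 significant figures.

I_base ≈ 6.617 × 10⁸ mm⁴

Split into non-overlapping primitives; take the origin at the lower-left of the bounding box.
Bottom flange: 160 × 26, A = 4 160 mm², y = 13 mm, Ī = 234 347 mm⁴.
Web: 20 × 290, A = 5 800 mm², y = 171 mm, Ī = 40 648 333 mm⁴.
Top flange: 160 × 26, A = 4 160 mm², y = 329 mm, Ī = 234 347 mm⁴.
Transfer each piece to the bottom edge using Ī + A·d² with d = y − 0:
  bottom flange: d = 13 mm → contributes +937 387 mm⁴
  web: d = 171 mm → contributes +210 246 133 mm⁴
  top flange: d = 329 mm → contributes +450 516 907 mm⁴
Total I = 661 700 427 mm⁴.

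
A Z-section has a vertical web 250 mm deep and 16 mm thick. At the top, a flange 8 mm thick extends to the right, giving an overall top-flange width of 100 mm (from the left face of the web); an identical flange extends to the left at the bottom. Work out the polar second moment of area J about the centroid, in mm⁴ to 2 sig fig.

J ≈ 4.5 × 10⁷ mm⁴

Treat the section as a set of non-overlapping primitives; coordinates are from the bounding-box lower-left.
Web: 16 × 250, A = 4 000 mm², y = 125 mm, Ī = 20 833 333 mm⁴.
Top flange (beyond web): 84 × 8, A = 672 mm², y = 246 mm, Ī = 3 584 mm⁴.
Bottom flange (beyond web): 84 × 8, A = 672 mm², y = 4 mm, Ī = 3 584 mm⁴.
Centroid: ȳ = ΣA·y / ΣA = 125 mm.
Transfer each piece to the centroidal x-axis using Ī + A·d² with d = y − 125:
  web: d = 0 mm → contributes +20 833 333 mm⁴
  top flange (beyond web): d = 121 mm → contributes +9 842 336 mm⁴
  bottom flange (beyond web): d = -121 mm → contributes +9 842 336 mm⁴
Total I = 40 518 005 mm⁴.
For the y-axis: x̄ = 92 mm.
Repeating about the centroidal y-axis gives I_y = 4 235 605 mm⁴.
Polar second moment: J = I_x + I_y = 44 753 611 mm⁴.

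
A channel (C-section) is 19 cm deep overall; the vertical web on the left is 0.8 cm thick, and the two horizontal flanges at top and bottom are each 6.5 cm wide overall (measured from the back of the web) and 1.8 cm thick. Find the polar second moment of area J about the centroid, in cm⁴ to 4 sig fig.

Decompose the section into non-overlapping parts with the origin at the bottom-left of its bounding rectangle.
Web: 0.8 × 19, A = 15.2 cm², y = 9.5 cm, Ī = 457.267 cm⁴.
Top flange (beyond web): 5.7 × 1.8, A = 10.26 cm², y = 18.1 cm, Ī = 2.7702 cm⁴.
Bottom flange (beyond web): 5.7 × 1.8, A = 10.26 cm², y = 0.9 cm, Ī = 2.7702 cm⁴.
By symmetry the centroid is at mid-height, ȳ = 9.5 cm.
Transfer each piece to the centroidal x-axis using Ī + A·d² with d = y − 9.5:
  web: d = 0 cm → contributes +457.267 cm⁴
  top flange (beyond web): d = 8.6 cm → contributes +761.6 cm⁴
  bottom flange (beyond web): d = -8.6 cm → contributes +761.6 cm⁴
Total I = 1980.47 cm⁴.
For the y-axis: x̄ = 2.26702 cm.
Repeating about the centroidal y-axis gives I_y = 148.599 cm⁴.
Polar second moment: J = I_x + I_y = 2129.07 cm⁴.

J ≈ 2129 cm⁴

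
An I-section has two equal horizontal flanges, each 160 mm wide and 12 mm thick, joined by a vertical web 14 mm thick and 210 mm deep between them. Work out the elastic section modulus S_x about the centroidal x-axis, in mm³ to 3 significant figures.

S_x ≈ 4.97 × 10⁵ mm³

Split into non-overlapping primitives; take the origin at the lower-left of the bounding box.
Bottom flange: 160 × 12, A = 1 920 mm², y = 6 mm, Ī = 23 040 mm⁴.
Web: 14 × 210, A = 2 940 mm², y = 117 mm, Ī = 10 804 500 mm⁴.
Top flange: 160 × 12, A = 1 920 mm², y = 228 mm, Ī = 23 040 mm⁴.
By symmetry the centroid is at mid-height, ȳ = 117 mm.
Transfer each piece to the centroidal x-axis using Ī + A·d² with d = y − 117:
  bottom flange: d = -111 mm → contributes +23 679 360 mm⁴
  web: d = 0 mm → contributes +10 804 500 mm⁴
  top flange: d = 111 mm → contributes +23 679 360 mm⁴
Total I = 58 163 220 mm⁴.
Extreme fibre distance c = 117 mm; S = I/c = 497 122 mm³.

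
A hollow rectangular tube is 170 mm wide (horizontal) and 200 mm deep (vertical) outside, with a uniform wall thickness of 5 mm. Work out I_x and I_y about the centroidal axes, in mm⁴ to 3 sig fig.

I_x ≈ 2.19 × 10⁷ mm⁴, I_y ≈ 1.70 × 10⁷ mm⁴

Break the section into simple shapes (no overlaps), measuring from the bottom-left corner of the bounding box.
Outer rectangle: 170 × 200, A = 34 000 mm², y = 100 mm, Ī = 113 333 333 mm⁴.
Inner void (subtracted): 160 × 190, A = 30 400 mm², y = 100 mm, Ī = 91 453 333 mm⁴.
By symmetry the centroid is at mid-height, ȳ = 100 mm.
All pieces are centred on the centroidal x-axis, so I = ΣĪ (holes subtracted) = 21 880 000 mm⁴.
Repeating about the centroidal y-axis gives I_y = 17 030 000 mm⁴.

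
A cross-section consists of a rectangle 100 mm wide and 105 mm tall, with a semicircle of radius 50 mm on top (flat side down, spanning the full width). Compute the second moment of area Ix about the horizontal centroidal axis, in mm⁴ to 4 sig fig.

Break the section into simple shapes (no overlaps), measuring from the bottom-left corner of the bounding box.
Rectangular body: 100 × 105, A = 10 500 mm², y = 52.5 mm, Ī = 9 646 875 mm⁴.
Semicircular cap: semicircle r = 50, A = 3926.99 mm², y = 126.221 mm, Ī = 685 981 mm⁴.
Centroid: ȳ = ΣA·y / ΣA = 72.5666 mm.
Transfer each piece to the horizontal centroidal axis using Ī + A·d² with d = y − 72.5666:
  rectangular body: d = -20.0666 mm → contributes +13 874 885 mm⁴
  semicircular cap: d = 53.6541 mm → contributes +11 990 846 mm⁴
Total I = 25 865 731 mm⁴.

Ix ≈ 2.587 × 10⁷ mm⁴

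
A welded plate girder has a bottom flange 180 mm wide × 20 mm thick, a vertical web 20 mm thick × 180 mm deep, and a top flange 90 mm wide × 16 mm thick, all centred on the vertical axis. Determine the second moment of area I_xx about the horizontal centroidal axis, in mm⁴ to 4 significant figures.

I_xx ≈ 5.416 × 10⁷ mm⁴

Split into non-overlapping primitives; take the origin at the lower-left of the bounding box.
Bottom plate: 180 × 20, A = 3 600 mm², y = 10 mm, Ī = 120 000 mm⁴.
Web plate: 20 × 180, A = 3 600 mm², y = 110 mm, Ī = 9 720 000 mm⁴.
Top plate: 90 × 16, A = 1 440 mm², y = 208 mm, Ī = 30 720 mm⁴.
Centroid: ȳ = ΣA·y / ΣA = 84.6667 mm.
Transfer each piece to the horizontal centroidal axis using Ī + A·d² with d = y − 84.6667:
  bottom plate: d = -74.6667 mm → contributes +20 190 400 mm⁴
  web plate: d = 25.3333 mm → contributes +12 030 400 mm⁴
  top plate: d = 123.333 mm → contributes +21 934 720 mm⁴
Total I = 54 155 520 mm⁴.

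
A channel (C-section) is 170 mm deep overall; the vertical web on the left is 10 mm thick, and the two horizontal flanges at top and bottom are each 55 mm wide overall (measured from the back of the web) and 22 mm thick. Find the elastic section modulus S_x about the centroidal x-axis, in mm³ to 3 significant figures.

Decompose the section into non-overlapping parts with the origin at the bottom-left of its bounding rectangle.
Web: 10 × 170, A = 1 700 mm², y = 85 mm, Ī = 4 094 167 mm⁴.
Top flange (beyond web): 45 × 22, A = 990 mm², y = 159 mm, Ī = 39 930 mm⁴.
Bottom flange (beyond web): 45 × 22, A = 990 mm², y = 11 mm, Ī = 39 930 mm⁴.
By symmetry the centroid is at mid-height, ȳ = 85 mm.
Transfer each piece to the centroidal x-axis using Ī + A·d² with d = y − 85:
  web: d = 0 mm → contributes +4 094 167 mm⁴
  top flange (beyond web): d = 74 mm → contributes +5 461 170 mm⁴
  bottom flange (beyond web): d = -74 mm → contributes +5 461 170 mm⁴
Total I = 15 016 507 mm⁴.
Extreme fibre distance c = 85 mm; S = I/c = 176 665 mm³.

S_x ≈ 1.77 × 10⁵ mm³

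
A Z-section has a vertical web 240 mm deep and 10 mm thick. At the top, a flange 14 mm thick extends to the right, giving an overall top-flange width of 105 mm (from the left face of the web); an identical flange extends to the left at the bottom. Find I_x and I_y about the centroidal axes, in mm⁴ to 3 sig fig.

Break the section into simple shapes (no overlaps), measuring from the bottom-left corner of the bounding box.
Web: 10 × 240, A = 2 400 mm², y = 120 mm, Ī = 11 520 000 mm⁴.
Top flange (beyond web): 95 × 14, A = 1 330 mm², y = 233 mm, Ī = 21 723 mm⁴.
Bottom flange (beyond web): 95 × 14, A = 1 330 mm², y = 7 mm, Ī = 21 723 mm⁴.
Centroid: ȳ = ΣA·y / ΣA = 120 mm.
Transfer each piece to the centroidal x-axis using Ī + A·d² with d = y − 120:
  web: d = 0 mm → contributes +11 520 000 mm⁴
  top flange (beyond web): d = 113 mm → contributes +17 004 493 mm⁴
  bottom flange (beyond web): d = -113 mm → contributes +17 004 493 mm⁴
Total I = 45 528 987 mm⁴.
For the y-axis: x̄ = 100 mm.
Repeating about the centroidal y-axis gives I_y = 9 352 167 mm⁴.

I_x ≈ 4.55 × 10⁷ mm⁴, I_y ≈ 9.35 × 10⁶ mm⁴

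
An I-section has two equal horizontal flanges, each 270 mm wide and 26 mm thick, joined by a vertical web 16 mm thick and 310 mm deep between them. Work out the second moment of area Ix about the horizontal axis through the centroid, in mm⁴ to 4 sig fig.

Split into non-overlapping primitives; take the origin at the lower-left of the bounding box.
Bottom flange: 270 × 26, A = 7 020 mm², y = 13 mm, Ī = 395 460 mm⁴.
Web: 16 × 310, A = 4 960 mm², y = 181 mm, Ī = 39 721 333 mm⁴.
Top flange: 270 × 26, A = 7 020 mm², y = 349 mm, Ī = 395 460 mm⁴.
By symmetry the centroid is at mid-height, ȳ = 181 mm.
Transfer each piece to the horizontal axis through the centroid using Ī + A·d² with d = y − 181:
  bottom flange: d = -168 mm → contributes +198 527 940 mm⁴
  web: d = 0 mm → contributes +39 721 333 mm⁴
  top flange: d = 168 mm → contributes +198 527 940 mm⁴
Total I = 436 777 213 mm⁴.

Ix ≈ 4.368 × 10⁸ mm⁴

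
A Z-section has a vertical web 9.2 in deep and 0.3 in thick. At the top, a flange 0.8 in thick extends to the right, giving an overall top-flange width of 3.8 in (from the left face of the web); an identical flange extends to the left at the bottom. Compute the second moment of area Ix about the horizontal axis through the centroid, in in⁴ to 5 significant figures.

Split into non-overlapping primitives; take the origin at the lower-left of the bounding box.
Web: 0.3 × 9.2, A = 2.76 in², y = 4.6 in, Ī = 19.4672 in⁴.
Top flange (beyond web): 3.5 × 0.8, A = 2.8 in², y = 8.8 in, Ī = 0.1493333 in⁴.
Bottom flange (beyond web): 3.5 × 0.8, A = 2.8 in², y = 0.4 in, Ī = 0.1493333 in⁴.
Centroid: ȳ = ΣA·y / ΣA = 4.6 in.
Transfer each piece to the horizontal axis through the centroid using Ī + A·d² with d = y − 4.6:
  web: d = 0 in → contributes +19.4672 in⁴
  top flange (beyond web): d = 4.2 in → contributes +49.54133 in⁴
  bottom flange (beyond web): d = -4.2 in → contributes +49.54133 in⁴
Total I = 118.5499 in⁴.

Ix ≈ 118.55 in⁴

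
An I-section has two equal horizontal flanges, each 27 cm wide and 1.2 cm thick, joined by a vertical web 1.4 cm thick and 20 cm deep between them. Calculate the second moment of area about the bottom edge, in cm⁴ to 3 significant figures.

Split into non-overlapping primitives; take the origin at the lower-left of the bounding box.
Bottom flange: 27 × 1.2, A = 32.4 cm², y = 0.6 cm, Ī = 3.888 cm⁴.
Web: 1.4 × 20, A = 28 cm², y = 11.2 cm, Ī = 933.33 cm⁴.
Top flange: 27 × 1.2, A = 32.4 cm², y = 21.8 cm, Ī = 3.888 cm⁴.
Transfer each piece to a horizontal axis along the bottom face using Ī + A·d² with d = y − 0:
  bottom flange: d = 0.6 cm → contributes +15.552 cm⁴
  web: d = 11.2 cm → contributes +4445.7 cm⁴
  top flange: d = 21.8 cm → contributes +15 402 cm⁴
Total I = 19 863 cm⁴.

I_base ≈ 1.99 × 10⁴ cm⁴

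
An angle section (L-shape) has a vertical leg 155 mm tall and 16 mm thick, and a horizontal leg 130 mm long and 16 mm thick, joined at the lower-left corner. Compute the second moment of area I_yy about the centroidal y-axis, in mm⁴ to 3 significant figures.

I_yy ≈ 6.47 × 10⁶ mm⁴

Decompose the section into non-overlapping parts with the origin at the bottom-left of its bounding rectangle.
Vertical leg: 16 × 155, A = 2 480 mm², x = 8 mm, Ī = 52 907 mm⁴.
Horizontal leg (remainder): 114 × 16, A = 1 824 mm², x = 73 mm, Ī = 1 975 392 mm⁴.
Centroid: x̄ = ΣA·x / ΣA = 35.546 mm.
Transfer each piece to the centroidal y-axis using Ī + A·d² with d = x − 35.546:
  vertical leg: d = -27.546 mm → contributes +1 934 750 mm⁴
  horizontal leg (remainder): d = 37.454 mm → contributes +4 534 039 mm⁴
Total I = 6 468 789 mm⁴.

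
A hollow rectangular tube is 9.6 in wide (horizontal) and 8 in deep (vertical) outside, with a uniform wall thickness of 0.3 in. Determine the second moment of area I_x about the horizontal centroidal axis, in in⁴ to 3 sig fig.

I_x ≈ 106 in⁴

Break the section into simple shapes (no overlaps), measuring from the bottom-left corner of the bounding box.
Outer rectangle: 9.6 × 8, A = 76.8 in², y = 4 in, Ī = 409.6 in⁴.
Inner void (subtracted): 9 × 7.4, A = 66.6 in², y = 4 in, Ī = 303.92 in⁴.
By symmetry the centroid is at mid-height, ȳ = 4 in.
All pieces are centred on the horizontal centroidal axis, so I = ΣĪ (holes subtracted) = 105.68 in⁴.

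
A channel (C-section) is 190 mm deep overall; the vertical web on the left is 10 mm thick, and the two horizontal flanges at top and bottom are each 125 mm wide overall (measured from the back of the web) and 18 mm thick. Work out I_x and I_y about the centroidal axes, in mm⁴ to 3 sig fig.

Split into non-overlapping primitives; take the origin at the lower-left of the bounding box.
Web: 10 × 190, A = 1 900 mm², y = 95 mm, Ī = 5 715 833 mm⁴.
Top flange (beyond web): 115 × 18, A = 2 070 mm², y = 181 mm, Ī = 55 890 mm⁴.
Bottom flange (beyond web): 115 × 18, A = 2 070 mm², y = 9 mm, Ī = 55 890 mm⁴.
By symmetry the centroid is at mid-height, ȳ = 95 mm.
Transfer each piece to the centroidal x-axis using Ī + A·d² with d = y − 95:
  web: d = 0 mm → contributes +5 715 833 mm⁴
  top flange (beyond web): d = 86 mm → contributes +15 365 610 mm⁴
  bottom flange (beyond web): d = -86 mm → contributes +15 365 610 mm⁴
Total I = 36 447 053 mm⁴.
For the y-axis: x̄ = 47.839 mm.
Repeating about the centroidal y-axis gives I_y = 9 665 638 mm⁴.

I_x ≈ 3.64 × 10⁷ mm⁴, I_y ≈ 9.67 × 10⁶ mm⁴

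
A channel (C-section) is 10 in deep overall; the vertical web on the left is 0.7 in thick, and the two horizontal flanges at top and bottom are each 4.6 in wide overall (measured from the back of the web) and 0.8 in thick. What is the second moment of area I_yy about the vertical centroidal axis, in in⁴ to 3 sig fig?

I_yy ≈ 25.6 in⁴

Decompose the section into non-overlapping parts with the origin at the bottom-left of its bounding rectangle.
Web: 0.7 × 10, A = 7 in², x = 0.35 in, Ī = 0.28583 in⁴.
Top flange (beyond web): 3.9 × 0.8, A = 3.12 in², x = 2.65 in, Ī = 3.9546 in⁴.
Bottom flange (beyond web): 3.9 × 0.8, A = 3.12 in², x = 2.65 in, Ī = 3.9546 in⁴.
Centroid: x̄ = ΣA·x / ΣA = 1.434 in.
Transfer each piece to the vertical centroidal axis using Ī + A·d² with d = x − 1.434:
  web: d = -1.084 in → contributes +8.511 in⁴
  top flange (beyond web): d = 1.216 in → contributes +8.5681 in⁴
  bottom flange (beyond web): d = 1.216 in → contributes +8.5681 in⁴
Total I = 25.647 in⁴.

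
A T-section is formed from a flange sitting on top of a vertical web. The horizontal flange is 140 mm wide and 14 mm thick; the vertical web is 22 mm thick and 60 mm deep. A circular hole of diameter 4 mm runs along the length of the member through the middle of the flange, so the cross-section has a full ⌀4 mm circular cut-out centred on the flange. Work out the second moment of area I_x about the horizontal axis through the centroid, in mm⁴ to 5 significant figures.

I_x ≈ 1.5050 × 10⁶ mm⁴

Split into non-overlapping primitives; take the origin at the lower-left of the bounding box.
Flange: 140 × 14, A = 1 960 mm², y = 67 mm, Ī = 32013.33 mm⁴.
Web: 22 × 60, A = 1 320 mm², y = 30 mm, Ī = 396 000 mm⁴.
Hole (subtracted): ⌀4, A = 12.56637 mm², y = 67 mm, Ī = 12.56637 mm⁴.
Centroid: ȳ = ΣA·y / ΣA = 52.05249 mm.
Transfer each piece to the horizontal axis through the centroid using Ī + A·d² with d = y − 52.05249:
  flange: d = 14.94751 mm → contributes +469932.4 mm⁴
  web: d = -22.05249 mm → contributes +1 037 932 mm⁴
  hole: d = 14.94751 mm → contributes −2820.246 mm⁴
Total I = 1 505 044 mm⁴.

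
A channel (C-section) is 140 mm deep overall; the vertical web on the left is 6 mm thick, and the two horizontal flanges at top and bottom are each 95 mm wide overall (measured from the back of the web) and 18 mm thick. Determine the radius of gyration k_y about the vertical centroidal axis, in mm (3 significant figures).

Decompose the section into non-overlapping parts with the origin at the bottom-left of its bounding rectangle.
Web: 6 × 140, A = 840 mm², x = 3 mm, Ī = 2 520 mm⁴.
Top flange (beyond web): 89 × 18, A = 1 602 mm², x = 50.5 mm, Ī = 1 057 454 mm⁴.
Bottom flange (beyond web): 89 × 18, A = 1 602 mm², x = 50.5 mm, Ī = 1 057 454 mm⁴.
Centroid: x̄ = ΣA·x / ΣA = 40.634 mm.
Transfer each piece to the vertical centroidal axis using Ī + A·d² with d = x − 40.634:
  web: d = -37.634 mm → contributes +1 192 197 mm⁴
  top flange (beyond web): d = 9.8665 mm → contributes +1 213 404 mm⁴
  bottom flange (beyond web): d = 9.8665 mm → contributes +1 213 404 mm⁴
Total I = 3 619 005 mm⁴.
Radius of gyration: k = √(I/A) = √(3 619 005 / 4 044) = 29.915 mm.

k_y ≈ 29.9 mm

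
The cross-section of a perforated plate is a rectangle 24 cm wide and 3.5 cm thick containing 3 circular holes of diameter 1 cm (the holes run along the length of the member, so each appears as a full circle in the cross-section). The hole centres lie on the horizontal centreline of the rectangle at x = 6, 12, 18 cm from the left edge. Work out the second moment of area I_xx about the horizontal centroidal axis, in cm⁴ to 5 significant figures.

Decompose the section into non-overlapping parts with the origin at the bottom-left of its bounding rectangle.
Plate: 24 × 3.5, A = 84 cm², y = 1.75 cm, Ī = 85.75 cm⁴.
Hole 1 (subtracted): ⌀1, A = 0.7853982 cm², y = 1.75 cm, Ī = 0.04908739 cm⁴.
Hole 2 (subtracted): ⌀1, A = 0.7853982 cm², y = 1.75 cm, Ī = 0.04908739 cm⁴.
Hole 3 (subtracted): ⌀1, A = 0.7853982 cm², y = 1.75 cm, Ī = 0.04908739 cm⁴.
By symmetry the centroid is at mid-height, ȳ = 1.75 cm.
All pieces are centred on the horizontal centroidal axis, so I = ΣĪ (holes subtracted) = 85.60274 cm⁴.

I_xx ≈ 85.603 cm⁴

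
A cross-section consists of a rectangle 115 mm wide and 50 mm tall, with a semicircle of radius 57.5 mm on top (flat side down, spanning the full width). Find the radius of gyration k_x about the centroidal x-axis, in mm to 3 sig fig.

k_x ≈ 28.8 mm

Treat the section as a set of non-overlapping primitives; coordinates are from the bounding-box lower-left.
Rectangular body: 115 × 50, A = 5 750 mm², y = 25 mm, Ī = 1 197 917 mm⁴.
Semicircular cap: semicircle r = 57.5, A = 5193.4 mm², y = 74.404 mm, Ī = 1 199 785 mm⁴.
Centroid: ȳ = ΣA·y / ΣA = 48.446 mm.
Transfer each piece to the centroidal x-axis using Ī + A·d² with d = y − 48.446:
  rectangular body: d = -23.446 mm → contributes +4 358 671 mm⁴
  semicircular cap: d = 25.958 mm → contributes +4 699 262 mm⁴
Total I = 9 057 933 mm⁴.
Radius of gyration: k = √(I/A) = √(9 057 933 / 10 943) = 28.77 mm.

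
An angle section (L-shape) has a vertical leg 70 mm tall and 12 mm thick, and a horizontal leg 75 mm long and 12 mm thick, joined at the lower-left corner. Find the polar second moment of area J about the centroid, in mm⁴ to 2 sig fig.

J ≈ 1.5 × 10⁶ mm⁴

Decompose the section into non-overlapping parts with the origin at the bottom-left of its bounding rectangle.
Vertical leg: 12 × 70, A = 840 mm², y = 35 mm, Ī = 343 000 mm⁴.
Horizontal leg (remainder): 63 × 12, A = 756 mm², y = 6 mm, Ī = 9 072 mm⁴.
Centroid: ȳ = ΣA·y / ΣA = 21.26 mm.
Transfer each piece to the centroidal x-axis using Ī + A·d² with d = y − 21.26:
  vertical leg: d = 13.74 mm → contributes +501 509 mm⁴
  horizontal leg (remainder): d = -15.26 mm → contributes +185 193 mm⁴
Total I = 686 701 mm⁴.
For the y-axis: x̄ = 23.76 mm.
Repeating about the centroidal y-axis gives I_y = 819 666 mm⁴.
Polar second moment: J = I_x + I_y = 1 506 368 mm⁴.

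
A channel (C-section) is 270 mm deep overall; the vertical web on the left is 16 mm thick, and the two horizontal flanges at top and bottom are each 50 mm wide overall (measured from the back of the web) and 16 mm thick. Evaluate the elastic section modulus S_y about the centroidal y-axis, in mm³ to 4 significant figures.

S_y ≈ 2.002 × 10⁴ mm³

Break the section into simple shapes (no overlaps), measuring from the bottom-left corner of the bounding box.
Web: 16 × 270, A = 4 320 mm², x = 8 mm, Ī = 92 160 mm⁴.
Top flange (beyond web): 34 × 16, A = 544 mm², x = 33 mm, Ī = 52405.3 mm⁴.
Bottom flange (beyond web): 34 × 16, A = 544 mm², x = 33 mm, Ī = 52405.3 mm⁴.
Centroid: x̄ = ΣA·x / ΣA = 13.0296 mm.
Transfer each piece to the centroidal y-axis using Ī + A·d² with d = x − 13.0296:
  web: d = -5.02959 mm → contributes +201 442 mm⁴
  top flange (beyond web): d = 19.9704 mm → contributes +269 362 mm⁴
  bottom flange (beyond web): d = 19.9704 mm → contributes +269 362 mm⁴
Total I = 740 166 mm⁴.
Extreme fibre distance c = 36.9704 mm; S = I/c = 20020.5 mm³.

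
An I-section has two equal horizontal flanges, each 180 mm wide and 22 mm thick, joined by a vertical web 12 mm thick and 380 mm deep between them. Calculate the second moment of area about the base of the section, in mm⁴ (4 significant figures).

Break the section into simple shapes (no overlaps), measuring from the bottom-left corner of the bounding box.
Bottom flange: 180 × 22, A = 3 960 mm², y = 11 mm, Ī = 159 720 mm⁴.
Web: 12 × 380, A = 4 560 mm², y = 212 mm, Ī = 54 872 000 mm⁴.
Top flange: 180 × 22, A = 3 960 mm², y = 413 mm, Ī = 159 720 mm⁴.
Transfer each piece to the bottom edge using Ī + A·d² with d = y − 0:
  bottom flange: d = 11 mm → contributes +638 880 mm⁴
  web: d = 212 mm → contributes +259 816 640 mm⁴
  top flange: d = 413 mm → contributes +675 612 960 mm⁴
Total I = 936 068 480 mm⁴.

I_base ≈ 9.361 × 10⁸ mm⁴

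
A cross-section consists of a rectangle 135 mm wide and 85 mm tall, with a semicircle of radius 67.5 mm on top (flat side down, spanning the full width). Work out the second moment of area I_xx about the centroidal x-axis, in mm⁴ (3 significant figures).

Break the section into simple shapes (no overlaps), measuring from the bottom-left corner of the bounding box.
Rectangular body: 135 × 85, A = 11 475 mm², y = 42.5 mm, Ī = 6 908 906 mm⁴.
Semicircular cap: semicircle r = 67.5, A = 7156.9 mm², y = 113.65 mm, Ī = 2 278 490 mm⁴.
Centroid: ȳ = ΣA·y / ΣA = 69.829 mm.
Transfer each piece to the centroidal x-axis using Ī + A·d² with d = y − 69.829:
  rectangular body: d = -27.329 mm → contributes +15 479 589 mm⁴
  semicircular cap: d = 43.818 mm → contributes +16 020 197 mm⁴
Total I = 31 499 785 mm⁴.

I_xx ≈ 3.15 × 10⁷ mm⁴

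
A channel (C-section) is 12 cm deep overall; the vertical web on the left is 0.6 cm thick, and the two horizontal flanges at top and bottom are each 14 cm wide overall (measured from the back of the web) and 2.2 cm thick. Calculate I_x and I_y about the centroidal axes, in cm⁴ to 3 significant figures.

I_x ≈ 1530 cm⁴, I_y ≈ 1200 cm⁴

Decompose the section into non-overlapping parts with the origin at the bottom-left of its bounding rectangle.
Web: 0.6 × 12, A = 7.2 cm², y = 6 cm, Ī = 86.4 cm⁴.
Top flange (beyond web): 13.4 × 2.2, A = 29.48 cm², y = 10.9 cm, Ī = 11.89 cm⁴.
Bottom flange (beyond web): 13.4 × 2.2, A = 29.48 cm², y = 1.1 cm, Ī = 11.89 cm⁴.
By symmetry the centroid is at mid-height, ȳ = 6 cm.
Transfer each piece to the centroidal x-axis using Ī + A·d² with d = y − 6:
  web: d = 0 cm → contributes +86.4 cm⁴
  top flange (beyond web): d = 4.9 cm → contributes +719.71 cm⁴
  bottom flange (beyond web): d = -4.9 cm → contributes +719.71 cm⁴
Total I = 1525.8 cm⁴.
For the y-axis: x̄ = 6.5382 cm.
Repeating about the centroidal y-axis gives I_y = 1196.9 cm⁴.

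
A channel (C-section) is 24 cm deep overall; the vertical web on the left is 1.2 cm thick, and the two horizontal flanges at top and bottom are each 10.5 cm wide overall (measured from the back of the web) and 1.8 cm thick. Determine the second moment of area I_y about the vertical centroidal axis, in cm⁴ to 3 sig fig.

I_y ≈ 671 cm⁴

Split into non-overlapping primitives; take the origin at the lower-left of the bounding box.
Web: 1.2 × 24, A = 28.8 cm², x = 0.6 cm, Ī = 3.456 cm⁴.
Top flange (beyond web): 9.3 × 1.8, A = 16.74 cm², x = 5.85 cm, Ī = 120.65 cm⁴.
Bottom flange (beyond web): 9.3 × 1.8, A = 16.74 cm², x = 5.85 cm, Ī = 120.65 cm⁴.
Centroid: x̄ = ΣA·x / ΣA = 3.4223 cm.
Transfer each piece to the vertical centroidal axis using Ī + A·d² with d = x − 3.4223:
  web: d = -2.8223 cm → contributes +232.85 cm⁴
  top flange (beyond web): d = 2.4277 cm → contributes +219.32 cm⁴
  bottom flange (beyond web): d = 2.4277 cm → contributes +219.32 cm⁴
Total I = 671.49 cm⁴.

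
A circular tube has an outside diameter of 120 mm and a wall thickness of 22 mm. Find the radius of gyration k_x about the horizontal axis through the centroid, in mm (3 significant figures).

Break the section into simple shapes (no overlaps), measuring from the bottom-left corner of the bounding box.
Outer circle: ⌀120, A = 11 310 mm², y = 60 mm, Ī = 10 178 760 mm⁴.
Bore (subtracted): ⌀76, A = 4536.5 mm², y = 60 mm, Ī = 1 637 662 mm⁴.
By symmetry the centroid is at mid-height, ȳ = 60 mm.
All pieces are centred on the horizontal axis through the centroid, so I = ΣĪ (holes subtracted) = 8 541 098 mm⁴.
Radius of gyration: k = √(I/A) = √(8 541 098 / 6773.3) = 35.511 mm.

k_x ≈ 35.5 mm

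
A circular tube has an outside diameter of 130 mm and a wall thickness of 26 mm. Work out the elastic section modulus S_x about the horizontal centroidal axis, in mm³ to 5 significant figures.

S_x ≈ 1.8774 × 10⁵ mm³

Break the section into simple shapes (no overlaps), measuring from the bottom-left corner of the bounding box.
Outer circle: ⌀130, A = 13273.23 mm², y = 65 mm, Ī = 14 019 848 mm⁴.
Bore (subtracted): ⌀78, A = 4778.362 mm², y = 65 mm, Ī = 1 816 972 mm⁴.
By symmetry the centroid is at mid-height, ȳ = 65 mm.
All pieces are centred on the horizontal centroidal axis, so I = ΣĪ (holes subtracted) = 12 202 876 mm⁴.
Extreme fibre distance c = 65 mm; S = I/c = 187736.6 mm³.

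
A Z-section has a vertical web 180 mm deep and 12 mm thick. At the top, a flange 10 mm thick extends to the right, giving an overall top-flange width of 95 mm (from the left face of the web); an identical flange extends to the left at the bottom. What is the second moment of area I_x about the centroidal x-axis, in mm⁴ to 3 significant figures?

I_x ≈ 1.78 × 10⁷ mm⁴

Split into non-overlapping primitives; take the origin at the lower-left of the bounding box.
Web: 12 × 180, A = 2 160 mm², y = 90 mm, Ī = 5 832 000 mm⁴.
Top flange (beyond web): 83 × 10, A = 830 mm², y = 175 mm, Ī = 6916.7 mm⁴.
Bottom flange (beyond web): 83 × 10, A = 830 mm², y = 5 mm, Ī = 6916.7 mm⁴.
Centroid: ȳ = ΣA·y / ΣA = 90 mm.
Transfer each piece to the centroidal x-axis using Ī + A·d² with d = y − 90:
  web: d = 0 mm → contributes +5 832 000 mm⁴
  top flange (beyond web): d = 85 mm → contributes +6 003 667 mm⁴
  bottom flange (beyond web): d = -85 mm → contributes +6 003 667 mm⁴
Total I = 17 839 333 mm⁴.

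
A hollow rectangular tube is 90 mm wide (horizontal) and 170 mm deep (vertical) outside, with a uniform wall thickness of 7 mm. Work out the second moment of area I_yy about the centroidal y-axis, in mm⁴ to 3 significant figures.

Treat the section as a set of non-overlapping primitives; coordinates are from the bounding-box lower-left.
Outer rectangle: 90 × 170, A = 15 300 mm², x = 45 mm, Ī = 10 327 500 mm⁴.
Inner void (subtracted): 76 × 156, A = 11 856 mm², x = 45 mm, Ī = 5 706 688 mm⁴.
By symmetry the centroid is at mid-width, x̄ = 45 mm.
All pieces are centred on the centroidal y-axis, so I = ΣĪ (holes subtracted) = 4 620 812 mm⁴.

I_yy ≈ 4.62 × 10⁶ mm⁴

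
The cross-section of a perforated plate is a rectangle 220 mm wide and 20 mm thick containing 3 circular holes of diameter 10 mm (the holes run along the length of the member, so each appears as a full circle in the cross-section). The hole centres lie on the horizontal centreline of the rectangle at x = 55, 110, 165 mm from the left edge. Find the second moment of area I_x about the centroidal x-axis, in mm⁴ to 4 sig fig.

I_x ≈ 1.452 × 10⁵ mm⁴

Treat the section as a set of non-overlapping primitives; coordinates are from the bounding-box lower-left.
Plate: 220 × 20, A = 4 400 mm², y = 10 mm, Ī = 146 667 mm⁴.
Hole 1 (subtracted): ⌀10, A = 78.5398 mm², y = 10 mm, Ī = 490.874 mm⁴.
Hole 2 (subtracted): ⌀10, A = 78.5398 mm², y = 10 mm, Ī = 490.874 mm⁴.
Hole 3 (subtracted): ⌀10, A = 78.5398 mm², y = 10 mm, Ī = 490.874 mm⁴.
By symmetry the centroid is at mid-height, ȳ = 10 mm.
All pieces are centred on the centroidal x-axis, so I = ΣĪ (holes subtracted) = 145 194 mm⁴.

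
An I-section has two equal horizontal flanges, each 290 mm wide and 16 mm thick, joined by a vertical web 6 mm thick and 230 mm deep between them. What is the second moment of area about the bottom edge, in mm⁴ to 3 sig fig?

I_base ≈ 3.30 × 10⁸ mm⁴

Break the section into simple shapes (no overlaps), measuring from the bottom-left corner of the bounding box.
Bottom flange: 290 × 16, A = 4 640 mm², y = 8 mm, Ī = 98 987 mm⁴.
Web: 6 × 230, A = 1 380 mm², y = 131 mm, Ī = 6 083 500 mm⁴.
Top flange: 290 × 16, A = 4 640 mm², y = 254 mm, Ī = 98 987 mm⁴.
Transfer each piece to the base of the section using Ī + A·d² with d = y − 0:
  bottom flange: d = 8 mm → contributes +395 947 mm⁴
  web: d = 131 mm → contributes +29 765 680 mm⁴
  top flange: d = 254 mm → contributes +299 453 227 mm⁴
Total I = 329 614 853 mm⁴.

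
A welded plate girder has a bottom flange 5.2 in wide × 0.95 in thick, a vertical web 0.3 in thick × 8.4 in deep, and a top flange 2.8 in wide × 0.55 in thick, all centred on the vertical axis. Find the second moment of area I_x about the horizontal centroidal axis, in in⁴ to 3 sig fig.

I_x ≈ 125 in⁴

Break the section into simple shapes (no overlaps), measuring from the bottom-left corner of the bounding box.
Bottom plate: 5.2 × 0.95, A = 4.94 in², y = 0.475 in, Ī = 0.37153 in⁴.
Web plate: 0.3 × 8.4, A = 2.52 in², y = 5.15 in, Ī = 14.818 in⁴.
Top plate: 2.8 × 0.55, A = 1.54 in², y = 9.625 in, Ī = 0.038821 in⁴.
Centroid: ȳ = ΣA·y / ΣA = 3.3497 in.
Transfer each piece to the horizontal centroidal axis using Ī + A·d² with d = y − 3.3497:
  bottom plate: d = -2.8747 in → contributes +41.194 in⁴
  web plate: d = 1.8003 in → contributes +22.985 in⁴
  top plate: d = 6.2753 in → contributes +60.684 in⁴
Total I = 124.86 in⁴.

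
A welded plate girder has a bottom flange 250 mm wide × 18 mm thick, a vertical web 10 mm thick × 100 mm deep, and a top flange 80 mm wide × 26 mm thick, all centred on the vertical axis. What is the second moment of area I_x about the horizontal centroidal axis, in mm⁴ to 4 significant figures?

Treat the section as a set of non-overlapping primitives; coordinates are from the bounding-box lower-left.
Bottom plate: 250 × 18, A = 4 500 mm², y = 9 mm, Ī = 121 500 mm⁴.
Web plate: 10 × 100, A = 1 000 mm², y = 68 mm, Ī = 833 333 mm⁴.
Top plate: 80 × 26, A = 2 080 mm², y = 131 mm, Ī = 117 173 mm⁴.
Centroid: ȳ = ΣA·y / ΣA = 50.2612 mm.
Transfer each piece to the horizontal centroidal axis using Ī + A·d² with d = y − 50.2612:
  bottom plate: d = -41.2612 mm → contributes +7 782 695 mm⁴
  web plate: d = 17.7388 mm → contributes +1 147 998 mm⁴
  top plate: d = 80.7388 mm → contributes +13 676 177 mm⁴
Total I = 22 606 869 mm⁴.

I_x ≈ 2.261 × 10⁷ mm⁴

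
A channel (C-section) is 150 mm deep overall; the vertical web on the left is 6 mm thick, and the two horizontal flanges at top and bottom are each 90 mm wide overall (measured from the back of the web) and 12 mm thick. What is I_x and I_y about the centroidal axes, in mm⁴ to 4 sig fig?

Split into non-overlapping primitives; take the origin at the lower-left of the bounding box.
Web: 6 × 150, A = 900 mm², y = 75 mm, Ī = 1 687 500 mm⁴.
Top flange (beyond web): 84 × 12, A = 1 008 mm², y = 144 mm, Ī = 12 096 mm⁴.
Bottom flange (beyond web): 84 × 12, A = 1 008 mm², y = 6 mm, Ī = 12 096 mm⁴.
By symmetry the centroid is at mid-height, ȳ = 75 mm.
Transfer each piece to the centroidal x-axis using Ī + A·d² with d = y − 75:
  web: d = 0 mm → contributes +1 687 500 mm⁴
  top flange (beyond web): d = 69 mm → contributes +4 811 184 mm⁴
  bottom flange (beyond web): d = -69 mm → contributes +4 811 184 mm⁴
Total I = 11 309 868 mm⁴.
For the y-axis: x̄ = 34.1111 mm.
Repeating about the centroidal y-axis gives I_y = 2 448 108 mm⁴.

I_x ≈ 1.131 × 10⁷ mm⁴, I_y ≈ 2.448 × 10⁶ mm⁴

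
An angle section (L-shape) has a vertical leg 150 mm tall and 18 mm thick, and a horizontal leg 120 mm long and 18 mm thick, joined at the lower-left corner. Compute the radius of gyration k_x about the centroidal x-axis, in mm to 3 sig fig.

Split into non-overlapping primitives; take the origin at the lower-left of the bounding box.
Vertical leg: 18 × 150, A = 2 700 mm², y = 75 mm, Ī = 5 062 500 mm⁴.
Horizontal leg (remainder): 102 × 18, A = 1 836 mm², y = 9 mm, Ī = 49 572 mm⁴.
Centroid: ȳ = ΣA·y / ΣA = 48.286 mm.
Transfer each piece to the centroidal x-axis using Ī + A·d² with d = y − 48.286:
  vertical leg: d = 26.714 mm → contributes +6 989 363 mm⁴
  horizontal leg (remainder): d = -39.286 mm → contributes +2 883 194 mm⁴
Total I = 9 872 558 mm⁴.
Radius of gyration: k = √(I/A) = √(9 872 558 / 4 536) = 46.653 mm.

k_x ≈ 46.7 mm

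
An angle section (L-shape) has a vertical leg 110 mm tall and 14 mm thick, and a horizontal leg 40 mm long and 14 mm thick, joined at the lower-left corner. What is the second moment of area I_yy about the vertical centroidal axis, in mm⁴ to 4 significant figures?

I_yy ≈ 1.634 × 10⁵ mm⁴

Treat the section as a set of non-overlapping primitives; coordinates are from the bounding-box lower-left.
Vertical leg: 14 × 110, A = 1 540 mm², x = 7 mm, Ī = 25153.3 mm⁴.
Horizontal leg (remainder): 26 × 14, A = 364 mm², x = 27 mm, Ī = 20505.3 mm⁴.
Centroid: x̄ = ΣA·x / ΣA = 10.8235 mm.
Transfer each piece to the vertical centroidal axis using Ī + A·d² with d = x − 10.8235:
  vertical leg: d = -3.82353 mm → contributes +47667.2 mm⁴
  horizontal leg (remainder): d = 16.1765 mm → contributes +115 756 mm⁴
Total I = 163 423 mm⁴.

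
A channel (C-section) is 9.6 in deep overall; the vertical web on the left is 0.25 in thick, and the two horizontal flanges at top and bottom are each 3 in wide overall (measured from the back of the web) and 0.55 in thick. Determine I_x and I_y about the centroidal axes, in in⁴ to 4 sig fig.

Treat the section as a set of non-overlapping primitives; coordinates are from the bounding-box lower-left.
Web: 0.25 × 9.6, A = 2.4 in², y = 4.8 in, Ī = 18.432 in⁴.
Top flange (beyond web): 2.75 × 0.55, A = 1.5125 in², y = 9.325 in, Ī = 0.0381276 in⁴.
Bottom flange (beyond web): 2.75 × 0.55, A = 1.5125 in², y = 0.275 in, Ī = 0.0381276 in⁴.
By symmetry the centroid is at mid-height, ȳ = 4.8 in.
Transfer each piece to the centroidal x-axis using Ī + A·d² with d = y − 4.8:
  web: d = 0 in → contributes +18.432 in⁴
  top flange (beyond web): d = 4.525 in → contributes +31.0075 in⁴
  bottom flange (beyond web): d = -4.525 in → contributes +31.0075 in⁴
Total I = 80.447 in⁴.
For the y-axis: x̄ = 0.961406 in.
Repeating about the centroidal y-axis gives I_y = 4.92994 in⁴.

I_x ≈ 80.45 in⁴, I_y ≈ 4.930 in⁴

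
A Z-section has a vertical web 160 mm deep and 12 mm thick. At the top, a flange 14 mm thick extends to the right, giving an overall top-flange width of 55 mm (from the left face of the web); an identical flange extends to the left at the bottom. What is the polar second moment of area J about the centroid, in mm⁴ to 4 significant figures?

J ≈ 1.165 × 10⁷ mm⁴

Break the section into simple shapes (no overlaps), measuring from the bottom-left corner of the bounding box.
Web: 12 × 160, A = 1 920 mm², y = 80 mm, Ī = 4 096 000 mm⁴.
Top flange (beyond web): 43 × 14, A = 602 mm², y = 153 mm, Ī = 9832.67 mm⁴.
Bottom flange (beyond web): 43 × 14, A = 602 mm², y = 7 mm, Ī = 9832.67 mm⁴.
Centroid: ȳ = ΣA·y / ΣA = 80 mm.
Transfer each piece to the centroidal x-axis using Ī + A·d² with d = y − 80:
  web: d = 0 mm → contributes +4 096 000 mm⁴
  top flange (beyond web): d = 73 mm → contributes +3 217 891 mm⁴
  bottom flange (beyond web): d = -73 mm → contributes +3 217 891 mm⁴
Total I = 10 531 781 mm⁴.
For the y-axis: x̄ = 49 mm.
Repeating about the centroidal y-axis gives I_y = 1 119 081 mm⁴.
Polar second moment: J = I_x + I_y = 11 650 863 mm⁴.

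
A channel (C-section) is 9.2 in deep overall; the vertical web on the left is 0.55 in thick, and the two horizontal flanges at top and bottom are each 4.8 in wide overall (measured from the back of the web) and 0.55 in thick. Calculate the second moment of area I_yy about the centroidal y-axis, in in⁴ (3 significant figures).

Split into non-overlapping primitives; take the origin at the lower-left of the bounding box.
Web: 0.55 × 9.2, A = 5.06 in², x = 0.275 in, Ī = 0.12755 in⁴.
Top flange (beyond web): 4.25 × 0.55, A = 2.3375 in², x = 2.675 in, Ī = 3.5184 in⁴.
Bottom flange (beyond web): 4.25 × 0.55, A = 2.3375 in², x = 2.675 in, Ī = 3.5184 in⁴.
Centroid: x̄ = ΣA·x / ΣA = 1.4275 in.
Transfer each piece to the centroidal y-axis using Ī + A·d² with d = x − 1.4275:
  web: d = -1.1525 in → contributes +6.849 in⁴
  top flange (beyond web): d = 1.2475 in → contributes +7.1559 in⁴
  bottom flange (beyond web): d = 1.2475 in → contributes +7.1559 in⁴
Total I = 21.161 in⁴.

I_yy ≈ 21.2 in⁴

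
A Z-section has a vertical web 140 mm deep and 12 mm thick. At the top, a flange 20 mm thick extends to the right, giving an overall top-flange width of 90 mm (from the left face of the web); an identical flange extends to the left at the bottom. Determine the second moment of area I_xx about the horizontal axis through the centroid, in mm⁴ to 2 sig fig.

Split into non-overlapping primitives; take the origin at the lower-left of the bounding box.
Web: 12 × 140, A = 1 680 mm², y = 70 mm, Ī = 2 744 000 mm⁴.
Top flange (beyond web): 78 × 20, A = 1 560 mm², y = 130 mm, Ī = 52 000 mm⁴.
Bottom flange (beyond web): 78 × 20, A = 1 560 mm², y = 10 mm, Ī = 52 000 mm⁴.
Centroid: ȳ = ΣA·y / ΣA = 70 mm.
Transfer each piece to the horizontal axis through the centroid using Ī + A·d² with d = y − 70:
  web: d = 0 mm → contributes +2 744 000 mm⁴
  top flange (beyond web): d = 60 mm → contributes +5 668 000 mm⁴
  bottom flange (beyond web): d = -60 mm → contributes +5 668 000 mm⁴
Total I = 14 080 000 mm⁴.

I_xx ≈ 1.4 × 10⁷ mm⁴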